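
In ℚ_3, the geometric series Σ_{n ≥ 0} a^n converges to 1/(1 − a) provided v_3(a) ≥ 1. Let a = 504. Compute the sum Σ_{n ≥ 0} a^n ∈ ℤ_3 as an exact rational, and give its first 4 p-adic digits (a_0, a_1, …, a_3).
Σ a^n = 1/(1 − a) = -1/503;  first 4 digits = (1, 0, 2, 0)

v_3(a) = 2 ≥ 1, so the series converges in ℤ_3 to 1/(1 − a) = 1/(1 − 504) = -1/503. Expand this rational in ℤ_3: compute digits iteratively via d_i = x_i mod 3, x_{i+1} = (x_i − d_i)/3. The first 4 digits are (1, 0, 2, 0).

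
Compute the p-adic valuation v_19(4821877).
v_19(4821877) = 4

v_19(n) is the largest exponent k such that 19^k divides n. Factor out: 4821877 = 19^4 · 37. (Sign doesn't affect v_p.) So v_19(4821877) = 4.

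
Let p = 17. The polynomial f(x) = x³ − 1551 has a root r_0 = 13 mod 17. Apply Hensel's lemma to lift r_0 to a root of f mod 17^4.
r_3 = 73538 (mod 83521)

Hensel: r_{i+1} = r_i − f(r_i)/f′(r_i) mod 17^{i+2}, where f′(x) = 3x². Iterate:
  r_0 = 13 (mod 17)
  r_1 = 132 (mod 289)
  r_2 = 4756 (mod 4913)
  r_3 = 73538 (mod 83521)
Final: r = 73538 with f(r) ≡ 0 mod 17^4.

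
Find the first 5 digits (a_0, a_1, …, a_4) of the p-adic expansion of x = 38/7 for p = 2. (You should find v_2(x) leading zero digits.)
(a_0, …, a_4) = (0, 1, 0, 1, 0)

v_2(38/7) = 1, so a_0 = ... = a_0 = 0. Factor out: x = 2^1 · u with u = 19/7 a unit in ℤ_2. Expand u iteratively via a_{v+i} = u_i mod 2, u_{i+1} = (u_i − a_{v+i})/2:
  u_0 = 19/7;  a_1 = 1;  u_1 = (u_0 − 1)/2 = 6/7
  u_1 = 6/7;  a_2 = 0;  u_2 = (u_1 − 0)/2 = 3/7
  u_2 = 3/7;  a_3 = 1;  u_3 = (u_2 − 1)/2 = -2/7
  u_3 = -2/7;  a_4 = 0;  u_4 = (u_3 − 0)/2 = -1/7
Digits: (0, 1, 0, 1, 0).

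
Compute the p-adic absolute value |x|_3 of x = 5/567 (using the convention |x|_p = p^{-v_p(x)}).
|5/567|_3 = 81

Step 1 — compute v_3(x) by factoring powers of 3 out of the numerator and denominator: v_3(5/567) = -4. Step 2 — apply |x|_p = p^{-v_p(x)} = 3^{4} = 81.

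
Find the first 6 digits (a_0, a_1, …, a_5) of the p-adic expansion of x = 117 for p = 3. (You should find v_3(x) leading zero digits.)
(a_0, …, a_5) = (0, 0, 1, 1, 1, 0)

v_3(117) = 2, so a_0 = ... = a_1 = 0. Factor out: x = 3^2 · u with u = 13 a unit in ℤ_3. Expand u iteratively via a_{v+i} = u_i mod 3, u_{i+1} = (u_i − a_{v+i})/3:
  u_0 = 13;  a_2 = 1;  u_1 = (u_0 − 1)/3 = 4
  u_1 = 4;  a_3 = 1;  u_2 = (u_1 − 1)/3 = 1
  u_2 = 1;  a_4 = 1;  u_3 = (u_2 − 1)/3 = 0
  u_3 = 0;  a_5 = 0;  u_4 = (u_3 − 0)/3 = 0
Digits: (0, 0, 1, 1, 1, 0).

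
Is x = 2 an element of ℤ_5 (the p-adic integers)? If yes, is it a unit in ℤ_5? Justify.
x ∈ ℤ_5^× (unit); v_5(x) = 0

ℤ_5 = {x ∈ ℚ_5 : v_5(x) ≥ 0} and ℤ_5^× = {x ∈ ℤ_5 : v_5(x) = 0}. Here v_5(2) = v_5(num) − v_5(den) = 0; compare against these criteria.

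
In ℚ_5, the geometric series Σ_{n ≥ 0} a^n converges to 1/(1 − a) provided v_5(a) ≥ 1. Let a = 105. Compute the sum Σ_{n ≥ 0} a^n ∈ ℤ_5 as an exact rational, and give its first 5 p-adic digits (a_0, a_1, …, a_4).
Σ a^n = 1/(1 − a) = -1/104;  first 5 digits = (1, 1, 0, 0, 1)

v_5(a) = 1 ≥ 1, so the series converges in ℤ_5 to 1/(1 − a) = 1/(1 − 105) = -1/104. Expand this rational in ℤ_5: compute digits iteratively via d_i = x_i mod 5, x_{i+1} = (x_i − d_i)/5. The first 5 digits are (1, 1, 0, 0, 1).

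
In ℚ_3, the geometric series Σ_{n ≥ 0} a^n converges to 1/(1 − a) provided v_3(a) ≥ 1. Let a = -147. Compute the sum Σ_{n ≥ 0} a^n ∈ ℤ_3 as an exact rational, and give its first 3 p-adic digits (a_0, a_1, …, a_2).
Σ a^n = 1/(1 − a) = 1/148;  first 3 digits = (1, 2, 2)

v_3(a) = 1 ≥ 1, so the series converges in ℤ_3 to 1/(1 − a) = 1/(1 − (-147)) = 1/148. Expand this rational in ℤ_3: compute digits iteratively via d_i = x_i mod 3, x_{i+1} = (x_i − d_i)/3. The first 3 digits are (1, 2, 2).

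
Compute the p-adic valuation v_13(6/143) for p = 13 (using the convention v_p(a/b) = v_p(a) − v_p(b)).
v_13(6/143) = -1

Factor powers of 13 from the numerator and denominator of the reduced fraction: 6 = 13^0 · 6 and 143 = 13^1 · 11. Apply v_p(a/b) = v_p(a) − v_p(b): v_13(6/143) = 0 − 1 = -1.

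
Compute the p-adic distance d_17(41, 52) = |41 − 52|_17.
d_17(41, 52) = 1

Step 1 — x − y = 41 − 52 = -11. Step 2 — v_17(-11) = 0 (factor: -11 = −(17^0 · 11); the sign does not affect v_p). Step 3 — |x − y|_17 = 17^{0} = 1.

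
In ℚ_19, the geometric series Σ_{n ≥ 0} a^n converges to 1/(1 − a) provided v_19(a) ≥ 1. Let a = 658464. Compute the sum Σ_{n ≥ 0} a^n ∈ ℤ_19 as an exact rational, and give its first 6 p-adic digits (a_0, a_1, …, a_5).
Σ a^n = 1/(1 − a) = -1/658463;  first 6 digits = (1, 0, 0, 1, 5, 0)

v_19(a) = 3 ≥ 1, so the series converges in ℤ_19 to 1/(1 − a) = 1/(1 − 658464) = -1/658463. Expand this rational in ℤ_19: compute digits iteratively via d_i = x_i mod 19, x_{i+1} = (x_i − d_i)/19. The first 6 digits are (1, 0, 0, 1, 5, 0).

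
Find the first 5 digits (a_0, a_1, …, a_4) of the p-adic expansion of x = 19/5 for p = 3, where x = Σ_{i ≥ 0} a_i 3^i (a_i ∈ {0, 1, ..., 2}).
(a_0, …, a_4) = (2, 0, 2, 0, 1)

v_3(19/5) = 0 (numerator and denominator both coprime to 3), so x ∈ ℤ_3^×. Compute digits iteratively via a_i = x_i mod 3, x_{i+1} = (x_i − a_i)/3, with x_0 = x:
  x_0 = 19/5;  a_0 = 2;  x_1 = (x_0 − 2)/3 = 3/5
  x_1 = 3/5;  a_1 = 0;  x_2 = (x_1 − 0)/3 = 1/5
  x_2 = 1/5;  a_2 = 2;  x_3 = (x_2 − 2)/3 = -3/5
  x_3 = -3/5;  a_3 = 0;  x_4 = (x_3 − 0)/3 = -1/5
  x_4 = -1/5;  a_4 = 1;  x_5 = (x_4 − 1)/3 = -2/5
Digits: (2, 0, 2, 0, 1).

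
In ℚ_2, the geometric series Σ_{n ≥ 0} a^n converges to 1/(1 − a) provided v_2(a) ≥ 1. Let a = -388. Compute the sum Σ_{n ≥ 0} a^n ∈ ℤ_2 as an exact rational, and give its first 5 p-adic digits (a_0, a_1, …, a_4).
Σ a^n = 1/(1 − a) = 1/389;  first 5 digits = (1, 0, 1, 1, 0)

v_2(a) = 2 ≥ 1, so the series converges in ℤ_2 to 1/(1 − a) = 1/(1 − (-388)) = 1/389. Expand this rational in ℤ_2: compute digits iteratively via d_i = x_i mod 2, x_{i+1} = (x_i − d_i)/2. The first 5 digits are (1, 0, 1, 1, 0).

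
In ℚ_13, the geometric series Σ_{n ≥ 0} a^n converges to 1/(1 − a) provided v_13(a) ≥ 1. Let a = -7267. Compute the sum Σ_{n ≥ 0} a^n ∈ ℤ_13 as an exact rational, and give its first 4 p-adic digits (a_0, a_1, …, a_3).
Σ a^n = 1/(1 − a) = 1/7268;  first 4 digits = (1, 0, 9, 9)

v_13(a) = 2 ≥ 1, so the series converges in ℤ_13 to 1/(1 − a) = 1/(1 − (-7267)) = 1/7268. Expand this rational in ℤ_13: compute digits iteratively via d_i = x_i mod 13, x_{i+1} = (x_i − d_i)/13. The first 4 digits are (1, 0, 9, 9).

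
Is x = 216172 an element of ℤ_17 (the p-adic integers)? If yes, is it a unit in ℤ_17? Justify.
x ∈ ℤ_17 but not a unit; v_17(x) = 3 > 0

ℤ_17 = {x ∈ ℚ_17 : v_17(x) ≥ 0} and ℤ_17^× = {x ∈ ℤ_17 : v_17(x) = 0}. Here v_17(216172) = v_17(num) − v_17(den) = 3; compare against these criteria.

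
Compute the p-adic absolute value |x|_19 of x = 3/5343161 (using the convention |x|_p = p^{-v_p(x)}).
|3/5343161|_19 = 130321

Step 1 — compute v_19(x) by factoring powers of 19 out of the numerator and denominator: v_19(3/5343161) = -4. Step 2 — apply |x|_p = p^{-v_p(x)} = 19^{4} = 130321.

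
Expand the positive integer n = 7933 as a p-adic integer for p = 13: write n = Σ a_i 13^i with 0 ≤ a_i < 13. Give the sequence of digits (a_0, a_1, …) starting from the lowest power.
(a_0, a_1, …) = (3, 12, 7, 3)

Repeated division by 13 gives the digits low-to-high: 7933 = 3 + 12·13^1 + 7·13^2 + 3·13^3. Digit sequence: (3, 12, 7, 3).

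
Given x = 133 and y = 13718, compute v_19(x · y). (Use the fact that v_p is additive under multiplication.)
v_19(1824494) = 4

v_p(x) = 1 (factor: 133 = 19^1 · 7); v_p(y) = 3 (factor: 13718 = 19^3 · 2). Additivity: v_p(xy) = v_p(x) + v_p(y) = 1 + 3 = 4. (Direct check: xy = 1824494 = 19^4 · (14).)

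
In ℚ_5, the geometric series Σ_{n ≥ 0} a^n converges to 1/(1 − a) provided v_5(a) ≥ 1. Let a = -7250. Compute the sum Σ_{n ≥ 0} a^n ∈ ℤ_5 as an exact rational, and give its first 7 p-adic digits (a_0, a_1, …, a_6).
Σ a^n = 1/(1 − a) = 1/7251;  first 7 digits = (1, 0, 0, 2, 3, 2, 3)

v_5(a) = 3 ≥ 1, so the series converges in ℤ_5 to 1/(1 − a) = 1/(1 − (-7250)) = 1/7251. Expand this rational in ℤ_5: compute digits iteratively via d_i = x_i mod 5, x_{i+1} = (x_i − d_i)/5. The first 7 digits are (1, 0, 0, 2, 3, 2, 3).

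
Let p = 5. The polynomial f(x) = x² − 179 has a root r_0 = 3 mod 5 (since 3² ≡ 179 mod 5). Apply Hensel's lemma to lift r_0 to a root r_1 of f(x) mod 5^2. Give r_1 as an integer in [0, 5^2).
r_1 = 23 (mod 25)

Hensel's recurrence: r_{i+1} = r_i − f(r_i)·(f′(r_i))^{-1} mod 5^{i+2}, with f′(x) = 2x. Iterate:
  r_0 = 3 (mod 5)
  r_1 = 23 (mod 25)
Final: r_1 = 23, and one checks f(r_1) ≡ 0 mod 5^2.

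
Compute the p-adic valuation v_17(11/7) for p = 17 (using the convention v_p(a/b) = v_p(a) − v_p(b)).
v_17(11/7) = 0

Factor powers of 17 from the numerator and denominator of the reduced fraction: 11 = 17^0 · 11 and 7 = 17^0 · 7. Apply v_p(a/b) = v_p(a) − v_p(b): v_17(11/7) = 0 − 0 = 0.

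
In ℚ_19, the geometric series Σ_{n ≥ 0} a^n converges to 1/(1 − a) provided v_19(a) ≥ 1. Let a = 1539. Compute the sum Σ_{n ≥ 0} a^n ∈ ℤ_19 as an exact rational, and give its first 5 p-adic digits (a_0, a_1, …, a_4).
Σ a^n = 1/(1 − a) = -1/1538;  first 5 digits = (1, 5, 10, 14, 18)

v_19(a) = 1 ≥ 1, so the series converges in ℤ_19 to 1/(1 − a) = 1/(1 − 1539) = -1/1538. Expand this rational in ℤ_19: compute digits iteratively via d_i = x_i mod 19, x_{i+1} = (x_i − d_i)/19. The first 5 digits are (1, 5, 10, 14, 18).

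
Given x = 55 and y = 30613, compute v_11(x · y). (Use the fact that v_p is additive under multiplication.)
v_11(1683715) = 4

v_p(x) = 1 (factor: 55 = 11^1 · 5); v_p(y) = 3 (factor: 30613 = 11^3 · 23). Additivity: v_p(xy) = v_p(x) + v_p(y) = 1 + 3 = 4. (Direct check: xy = 1683715 = 11^4 · (115).)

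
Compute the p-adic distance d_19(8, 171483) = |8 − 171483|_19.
d_19(8, 171483) = 1/6859

Step 1 — x − y = 8 − 171483 = -171475. Step 2 — v_19(-171475) = 3 (factor: -171475 = −(19^3 · 25); the sign does not affect v_p). Step 3 — |x − y|_19 = 19^{-3} = 1/6859.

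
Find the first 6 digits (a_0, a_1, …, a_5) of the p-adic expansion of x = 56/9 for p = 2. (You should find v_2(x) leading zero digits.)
(a_0, …, a_5) = (0, 0, 0, 1, 1, 1)

v_2(56/9) = 3, so a_0 = ... = a_2 = 0. Factor out: x = 2^3 · u with u = 7/9 a unit in ℤ_2. Expand u iteratively via a_{v+i} = u_i mod 2, u_{i+1} = (u_i − a_{v+i})/2:
  u_0 = 7/9;  a_3 = 1;  u_1 = (u_0 − 1)/2 = -1/9
  u_1 = -1/9;  a_4 = 1;  u_2 = (u_1 − 1)/2 = -5/9
  u_2 = -5/9;  a_5 = 1;  u_3 = (u_2 − 1)/2 = -7/9
Digits: (0, 0, 0, 1, 1, 1).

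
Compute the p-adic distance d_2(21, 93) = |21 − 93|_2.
d_2(21, 93) = 1/8

Step 1 — x − y = 21 − 93 = -72. Step 2 — v_2(-72) = 3 (factor: -72 = −(2^3 · 9); the sign does not affect v_p). Step 3 — |x − y|_2 = 2^{-3} = 1/8.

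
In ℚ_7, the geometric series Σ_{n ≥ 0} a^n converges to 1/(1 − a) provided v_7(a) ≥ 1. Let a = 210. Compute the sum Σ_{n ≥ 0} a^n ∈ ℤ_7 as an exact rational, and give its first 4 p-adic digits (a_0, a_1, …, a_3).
Σ a^n = 1/(1 − a) = -1/209;  first 4 digits = (1, 2, 1, 4)

v_7(a) = 1 ≥ 1, so the series converges in ℤ_7 to 1/(1 − a) = 1/(1 − 210) = -1/209. Expand this rational in ℤ_7: compute digits iteratively via d_i = x_i mod 7, x_{i+1} = (x_i − d_i)/7. The first 4 digits are (1, 2, 1, 4).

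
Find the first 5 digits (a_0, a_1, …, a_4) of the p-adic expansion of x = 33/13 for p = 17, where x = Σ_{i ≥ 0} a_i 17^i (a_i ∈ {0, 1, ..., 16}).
(a_0, …, a_4) = (13, 2, 9, 6, 14)

v_17(33/13) = 0 (numerator and denominator both coprime to 17), so x ∈ ℤ_17^×. Compute digits iteratively via a_i = x_i mod 17, x_{i+1} = (x_i − a_i)/17, with x_0 = x:
  x_0 = 33/13;  a_0 = 13;  x_1 = (x_0 − 13)/17 = -8/13
  x_1 = -8/13;  a_1 = 2;  x_2 = (x_1 − 2)/17 = -2/13
  x_2 = -2/13;  a_2 = 9;  x_3 = (x_2 − 9)/17 = -7/13
  x_3 = -7/13;  a_3 = 6;  x_4 = (x_3 − 6)/17 = -5/13
  x_4 = -5/13;  a_4 = 14;  x_5 = (x_4 − 14)/17 = -11/13
Digits: (13, 2, 9, 6, 14).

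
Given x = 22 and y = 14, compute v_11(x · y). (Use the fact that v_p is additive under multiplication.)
v_11(308) = 1

v_p(x) = 1 (factor: 22 = 11^1 · 2); v_p(y) = 0 (factor: 14 = 11^0 · 14). Additivity: v_p(xy) = v_p(x) + v_p(y) = 1 + 0 = 1. (Direct check: xy = 308 = 11^1 · (28).)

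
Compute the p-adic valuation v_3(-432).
v_3(-432) = 3

v_3(n) is the largest exponent k such that 3^k divides n. Factor out: -432 = -3^3 · 16. (Sign doesn't affect v_p.) So v_3(-432) = 3.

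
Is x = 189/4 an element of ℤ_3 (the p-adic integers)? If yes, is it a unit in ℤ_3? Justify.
x ∈ ℤ_3 but not a unit; v_3(x) = 3 > 0

ℤ_3 = {x ∈ ℚ_3 : v_3(x) ≥ 0} and ℤ_3^× = {x ∈ ℤ_3 : v_3(x) = 0}. Here v_3(189/4) = v_3(num) − v_3(den) = 3; compare against these criteria.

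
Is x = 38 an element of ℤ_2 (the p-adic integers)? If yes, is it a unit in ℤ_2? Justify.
x ∈ ℤ_2 but not a unit; v_2(x) = 1 > 0

ℤ_2 = {x ∈ ℚ_2 : v_2(x) ≥ 0} and ℤ_2^× = {x ∈ ℤ_2 : v_2(x) = 0}. Here v_2(38) = v_2(num) − v_2(den) = 1; compare against these criteria.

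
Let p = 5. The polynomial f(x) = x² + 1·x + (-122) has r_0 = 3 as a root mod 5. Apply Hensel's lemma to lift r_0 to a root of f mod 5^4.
r_3 = 158 (mod 625)

Hensel: r_{i+1} = r_i − f(r_i)·(f′(r_i))^{-1} mod 5^{i+2}, f′(x) = 2x + 1. Iterate:
  r_0 = 3 (mod 5)
  r_1 = 8 (mod 25)
  r_2 = 33 (mod 125)
  r_3 = 158 (mod 625)
Final: r = 158 satisfies f(r) ≡ 0 mod 5^4.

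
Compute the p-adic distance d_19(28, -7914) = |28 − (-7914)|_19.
d_19(28, -7914) = 1/361

Step 1 — x − y = 28 − (-7914) = 7942. Step 2 — v_19(7942) = 2 (factor: 7942 = (19^2 · 22); the sign does not affect v_p). Step 3 — |x − y|_19 = 19^{-2} = 1/361.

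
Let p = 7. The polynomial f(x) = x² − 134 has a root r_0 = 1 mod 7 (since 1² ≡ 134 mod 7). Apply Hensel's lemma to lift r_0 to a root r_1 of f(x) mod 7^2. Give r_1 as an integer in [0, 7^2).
r_1 = 43 (mod 49)

Hensel's recurrence: r_{i+1} = r_i − f(r_i)·(f′(r_i))^{-1} mod 7^{i+2}, with f′(x) = 2x. Iterate:
  r_0 = 1 (mod 7)
  r_1 = 43 (mod 49)
Final: r_1 = 43, and one checks f(r_1) ≡ 0 mod 7^2.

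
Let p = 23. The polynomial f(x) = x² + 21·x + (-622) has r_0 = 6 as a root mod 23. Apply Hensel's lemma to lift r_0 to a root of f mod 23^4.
r_3 = 87337 (mod 279841)

Hensel: r_{i+1} = r_i − f(r_i)·(f′(r_i))^{-1} mod 23^{i+2}, f′(x) = 2x + 21. Iterate:
  r_0 = 6 (mod 23)
  r_1 = 52 (mod 529)
  r_2 = 2168 (mod 12167)
  r_3 = 87337 (mod 279841)
Final: r = 87337 satisfies f(r) ≡ 0 mod 23^4.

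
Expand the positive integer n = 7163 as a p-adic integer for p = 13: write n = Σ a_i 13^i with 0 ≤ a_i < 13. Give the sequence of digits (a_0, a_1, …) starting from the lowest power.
(a_0, a_1, …) = (0, 5, 3, 3)

Repeated division by 13 gives the digits low-to-high: 7163 = 5·13^1 + 3·13^2 + 3·13^3. Digit sequence: (0, 5, 3, 3).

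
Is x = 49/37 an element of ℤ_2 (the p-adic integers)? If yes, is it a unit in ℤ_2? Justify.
x ∈ ℤ_2^× (unit); v_2(x) = 0

ℤ_2 = {x ∈ ℚ_2 : v_2(x) ≥ 0} and ℤ_2^× = {x ∈ ℤ_2 : v_2(x) = 0}. Here v_2(49/37) = v_2(num) − v_2(den) = 0; compare against these criteria.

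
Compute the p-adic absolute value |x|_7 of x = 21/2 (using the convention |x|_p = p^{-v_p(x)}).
|21/2|_7 = 1/7

Step 1 — compute v_7(x) by factoring powers of 7 out of the numerator and denominator: v_7(21/2) = 1. Step 2 — apply |x|_p = p^{-v_p(x)} = 7^{-1} = 1/7.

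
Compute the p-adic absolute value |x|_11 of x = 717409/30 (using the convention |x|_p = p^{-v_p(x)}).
|717409/30|_11 = 1/14641

Step 1 — compute v_11(x) by factoring powers of 11 out of the numerator and denominator: v_11(717409/30) = 4. Step 2 — apply |x|_p = p^{-v_p(x)} = 11^{-4} = 1/14641.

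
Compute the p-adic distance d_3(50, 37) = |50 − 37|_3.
d_3(50, 37) = 1

Step 1 — x − y = 50 − 37 = 13. Step 2 — v_3(13) = 0 (factor: 13 = (3^0 · 13); the sign does not affect v_p). Step 3 — |x − y|_3 = 3^{0} = 1.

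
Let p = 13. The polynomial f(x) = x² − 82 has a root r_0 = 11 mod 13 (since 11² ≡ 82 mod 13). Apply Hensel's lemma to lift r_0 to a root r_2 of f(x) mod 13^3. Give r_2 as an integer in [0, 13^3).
r_2 = 1584 (mod 2197)

Hensel's recurrence: r_{i+1} = r_i − f(r_i)·(f′(r_i))^{-1} mod 13^{i+2}, with f′(x) = 2x. Iterate:
  r_0 = 11 (mod 13)
  r_1 = 63 (mod 169)
  r_2 = 1584 (mod 2197)
Final: r_2 = 1584, and one checks f(r_2) ≡ 0 mod 13^3.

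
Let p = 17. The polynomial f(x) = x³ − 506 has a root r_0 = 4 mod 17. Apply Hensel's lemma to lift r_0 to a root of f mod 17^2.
r_1 = 242 (mod 289)

Hensel: r_{i+1} = r_i − f(r_i)/f′(r_i) mod 17^{i+2}, where f′(x) = 3x². Iterate:
  r_0 = 4 (mod 17)
  r_1 = 242 (mod 289)
Final: r = 242 with f(r) ≡ 0 mod 17^2.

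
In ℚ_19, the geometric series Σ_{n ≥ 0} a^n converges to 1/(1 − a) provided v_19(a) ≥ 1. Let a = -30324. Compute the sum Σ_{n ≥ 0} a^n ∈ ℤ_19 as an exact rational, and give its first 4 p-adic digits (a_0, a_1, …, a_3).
Σ a^n = 1/(1 − a) = 1/30325;  first 4 digits = (1, 0, 11, 14)

v_19(a) = 2 ≥ 1, so the series converges in ℤ_19 to 1/(1 − a) = 1/(1 − (-30324)) = 1/30325. Expand this rational in ℤ_19: compute digits iteratively via d_i = x_i mod 19, x_{i+1} = (x_i − d_i)/19. The first 4 digits are (1, 0, 11, 14).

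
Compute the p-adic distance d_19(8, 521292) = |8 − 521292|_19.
d_19(8, 521292) = 1/130321

Step 1 — x − y = 8 − 521292 = -521284. Step 2 — v_19(-521284) = 4 (factor: -521284 = −(19^4 · 4); the sign does not affect v_p). Step 3 — |x − y|_19 = 19^{-4} = 1/130321.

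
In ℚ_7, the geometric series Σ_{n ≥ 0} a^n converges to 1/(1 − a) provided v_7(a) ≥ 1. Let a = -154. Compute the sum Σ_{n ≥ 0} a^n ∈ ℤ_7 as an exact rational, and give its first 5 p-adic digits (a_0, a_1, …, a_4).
Σ a^n = 1/(1 − a) = 1/155;  first 5 digits = (1, 6, 4, 4, 1)

v_7(a) = 1 ≥ 1, so the series converges in ℤ_7 to 1/(1 − a) = 1/(1 − (-154)) = 1/155. Expand this rational in ℤ_7: compute digits iteratively via d_i = x_i mod 7, x_{i+1} = (x_i − d_i)/7. The first 5 digits are (1, 6, 4, 4, 1).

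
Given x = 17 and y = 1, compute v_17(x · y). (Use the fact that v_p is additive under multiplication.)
v_17(17) = 1

v_p(x) = 1 (factor: 17 = 17^1 · 1); v_p(y) = 0 (factor: 1 = 17^0 · 1). Additivity: v_p(xy) = v_p(x) + v_p(y) = 1 + 0 = 1. (Direct check: xy = 17 = 17^1 · (1).)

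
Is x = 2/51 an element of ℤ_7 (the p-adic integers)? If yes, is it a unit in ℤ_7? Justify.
x ∈ ℤ_7^× (unit); v_7(x) = 0

ℤ_7 = {x ∈ ℚ_7 : v_7(x) ≥ 0} and ℤ_7^× = {x ∈ ℤ_7 : v_7(x) = 0}. Here v_7(2/51) = v_7(num) − v_7(den) = 0; compare against these criteria.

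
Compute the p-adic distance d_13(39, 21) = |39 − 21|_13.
d_13(39, 21) = 1

Step 1 — x − y = 39 − 21 = 18. Step 2 — v_13(18) = 0 (factor: 18 = (13^0 · 18); the sign does not affect v_p). Step 3 — |x − y|_13 = 13^{0} = 1.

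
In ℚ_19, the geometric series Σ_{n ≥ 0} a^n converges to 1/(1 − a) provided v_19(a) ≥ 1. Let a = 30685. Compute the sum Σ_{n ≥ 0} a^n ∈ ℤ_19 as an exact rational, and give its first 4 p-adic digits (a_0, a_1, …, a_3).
Σ a^n = 1/(1 − a) = -1/30684;  first 4 digits = (1, 0, 9, 4)

v_19(a) = 2 ≥ 1, so the series converges in ℤ_19 to 1/(1 − a) = 1/(1 − 30685) = -1/30684. Expand this rational in ℤ_19: compute digits iteratively via d_i = x_i mod 19, x_{i+1} = (x_i − d_i)/19. The first 4 digits are (1, 0, 9, 4).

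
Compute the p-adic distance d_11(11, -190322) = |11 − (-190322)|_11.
d_11(11, -190322) = 1/14641

Step 1 — x − y = 11 − (-190322) = 190333. Step 2 — v_11(190333) = 4 (factor: 190333 = (11^4 · 13); the sign does not affect v_p). Step 3 — |x − y|_11 = 11^{-4} = 1/14641.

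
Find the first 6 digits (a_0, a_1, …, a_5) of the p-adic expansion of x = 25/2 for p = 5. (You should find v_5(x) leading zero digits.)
(a_0, …, a_5) = (0, 0, 3, 2, 2, 2)

v_5(25/2) = 2, so a_0 = ... = a_1 = 0. Factor out: x = 5^2 · u with u = 1/2 a unit in ℤ_5. Expand u iteratively via a_{v+i} = u_i mod 5, u_{i+1} = (u_i − a_{v+i})/5:
  u_0 = 1/2;  a_2 = 3;  u_1 = (u_0 − 3)/5 = -1/2
  u_1 = -1/2;  a_3 = 2;  u_2 = (u_1 − 2)/5 = -1/2
  u_2 = -1/2;  a_4 = 2;  u_3 = (u_2 − 2)/5 = -1/2
  u_3 = -1/2;  a_5 = 2;  u_4 = (u_3 − 2)/5 = -1/2
Digits: (0, 0, 3, 2, 2, 2).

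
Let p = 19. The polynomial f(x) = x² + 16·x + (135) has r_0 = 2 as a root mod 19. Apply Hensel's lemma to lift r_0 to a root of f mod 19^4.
r_3 = 49288 (mod 130321)

Hensel: r_{i+1} = r_i − f(r_i)·(f′(r_i))^{-1} mod 19^{i+2}, f′(x) = 2x + 16. Iterate:
  r_0 = 2 (mod 19)
  r_1 = 192 (mod 361)
  r_2 = 1275 (mod 6859)
  r_3 = 49288 (mod 130321)
Final: r = 49288 satisfies f(r) ≡ 0 mod 19^4.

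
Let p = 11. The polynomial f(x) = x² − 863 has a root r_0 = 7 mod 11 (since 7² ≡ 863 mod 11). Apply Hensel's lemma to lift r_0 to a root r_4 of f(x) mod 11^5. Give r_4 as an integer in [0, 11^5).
r_4 = 85906 (mod 161051)

Hensel's recurrence: r_{i+1} = r_i − f(r_i)·(f′(r_i))^{-1} mod 11^{i+2}, with f′(x) = 2x. Iterate:
  r_0 = 7 (mod 11)
  r_1 = 117 (mod 121)
  r_2 = 722 (mod 1331)
  r_3 = 12701 (mod 14641)
  r_4 = 85906 (mod 161051)
Final: r_4 = 85906, and one checks f(r_4) ≡ 0 mod 11^5.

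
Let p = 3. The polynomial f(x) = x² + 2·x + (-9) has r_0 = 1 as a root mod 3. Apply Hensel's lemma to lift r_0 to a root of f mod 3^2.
r_1 = 7 (mod 9)

Hensel: r_{i+1} = r_i − f(r_i)·(f′(r_i))^{-1} mod 3^{i+2}, f′(x) = 2x + 2. Iterate:
  r_0 = 1 (mod 3)
  r_1 = 7 (mod 9)
Final: r = 7 satisfies f(r) ≡ 0 mod 3^2.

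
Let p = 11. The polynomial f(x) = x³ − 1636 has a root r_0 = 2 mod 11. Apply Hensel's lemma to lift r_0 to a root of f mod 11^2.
r_1 = 57 (mod 121)

Hensel: r_{i+1} = r_i − f(r_i)/f′(r_i) mod 11^{i+2}, where f′(x) = 3x². Iterate:
  r_0 = 2 (mod 11)
  r_1 = 57 (mod 121)
Final: r = 57 with f(r) ≡ 0 mod 11^2.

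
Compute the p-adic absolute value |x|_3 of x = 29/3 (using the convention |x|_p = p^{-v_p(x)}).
|29/3|_3 = 3

Step 1 — compute v_3(x) by factoring powers of 3 out of the numerator and denominator: v_3(29/3) = -1. Step 2 — apply |x|_p = p^{-v_p(x)} = 3^{1} = 3.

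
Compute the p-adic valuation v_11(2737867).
v_11(2737867) = 5

v_11(n) is the largest exponent k such that 11^k divides n. Factor out: 2737867 = 11^5 · 17. (Sign doesn't affect v_p.) So v_11(2737867) = 5.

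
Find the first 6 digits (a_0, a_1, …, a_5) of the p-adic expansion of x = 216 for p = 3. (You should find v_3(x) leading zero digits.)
(a_0, …, a_5) = (0, 0, 0, 2, 2, 0)

v_3(216) = 3, so a_0 = ... = a_2 = 0. Factor out: x = 3^3 · u with u = 8 a unit in ℤ_3. Expand u iteratively via a_{v+i} = u_i mod 3, u_{i+1} = (u_i − a_{v+i})/3:
  u_0 = 8;  a_3 = 2;  u_1 = (u_0 − 2)/3 = 2
  u_1 = 2;  a_4 = 2;  u_2 = (u_1 − 2)/3 = 0
  u_2 = 0;  a_5 = 0;  u_3 = (u_2 − 0)/3 = 0
Digits: (0, 0, 0, 2, 2, 0).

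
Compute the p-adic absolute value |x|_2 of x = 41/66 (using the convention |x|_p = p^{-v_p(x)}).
|41/66|_2 = 2

Step 1 — compute v_2(x) by factoring powers of 2 out of the numerator and denominator: v_2(41/66) = -1. Step 2 — apply |x|_p = p^{-v_p(x)} = 2^{1} = 2.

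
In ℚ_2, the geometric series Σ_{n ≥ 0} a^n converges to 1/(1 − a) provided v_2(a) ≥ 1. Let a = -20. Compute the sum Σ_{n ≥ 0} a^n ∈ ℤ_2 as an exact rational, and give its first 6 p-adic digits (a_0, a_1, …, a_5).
Σ a^n = 1/(1 − a) = 1/21;  first 6 digits = (1, 0, 1, 1, 1, 1)

v_2(a) = 2 ≥ 1, so the series converges in ℤ_2 to 1/(1 − a) = 1/(1 − (-20)) = 1/21. Expand this rational in ℤ_2: compute digits iteratively via d_i = x_i mod 2, x_{i+1} = (x_i − d_i)/2. The first 6 digits are (1, 0, 1, 1, 1, 1).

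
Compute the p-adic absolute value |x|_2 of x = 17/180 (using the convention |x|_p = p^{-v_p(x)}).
|17/180|_2 = 4

Step 1 — compute v_2(x) by factoring powers of 2 out of the numerator and denominator: v_2(17/180) = -2. Step 2 — apply |x|_p = p^{-v_p(x)} = 2^{2} = 4.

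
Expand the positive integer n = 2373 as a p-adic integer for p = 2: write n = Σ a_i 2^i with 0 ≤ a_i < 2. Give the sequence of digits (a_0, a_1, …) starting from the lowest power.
(a_0, a_1, …) = (1, 0, 1, 0, 0, 0, 1, 0, 1, 0, 0, 1)

Repeated division by 2 gives the digits low-to-high: 2373 = 1 + 1·2^2 + 1·2^6 + 1·2^8 + 1·2^11. Digit sequence: (1, 0, 1, 0, 0, 0, 1, 0, 1, 0, 0, 1).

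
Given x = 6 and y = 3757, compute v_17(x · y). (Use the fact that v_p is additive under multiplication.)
v_17(22542) = 2

v_p(x) = 0 (factor: 6 = 17^0 · 6); v_p(y) = 2 (factor: 3757 = 17^2 · 13). Additivity: v_p(xy) = v_p(x) + v_p(y) = 0 + 2 = 2. (Direct check: xy = 22542 = 17^2 · (78).)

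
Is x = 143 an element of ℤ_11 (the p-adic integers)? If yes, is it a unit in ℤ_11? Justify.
x ∈ ℤ_11 but not a unit; v_11(x) = 1 > 0

ℤ_11 = {x ∈ ℚ_11 : v_11(x) ≥ 0} and ℤ_11^× = {x ∈ ℤ_11 : v_11(x) = 0}. Here v_11(143) = v_11(num) − v_11(den) = 1; compare against these criteria.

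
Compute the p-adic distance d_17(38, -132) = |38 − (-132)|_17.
d_17(38, -132) = 1/17

Step 1 — x − y = 38 − (-132) = 170. Step 2 — v_17(170) = 1 (factor: 170 = (17^1 · 10); the sign does not affect v_p). Step 3 — |x − y|_17 = 17^{-1} = 1/17.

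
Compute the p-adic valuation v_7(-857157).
v_7(-857157) = 5

v_7(n) is the largest exponent k such that 7^k divides n. Factor out: -857157 = -7^5 · 51. (Sign doesn't affect v_p.) So v_7(-857157) = 5.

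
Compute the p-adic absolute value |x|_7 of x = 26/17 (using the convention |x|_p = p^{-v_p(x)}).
|26/17|_7 = 1

Step 1 — compute v_7(x) by factoring powers of 7 out of the numerator and denominator: v_7(26/17) = 0. Step 2 — apply |x|_p = p^{-v_p(x)} = 7^{0} = 1.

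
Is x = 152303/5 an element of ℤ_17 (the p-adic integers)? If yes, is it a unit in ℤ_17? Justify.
x ∈ ℤ_17 but not a unit; v_17(x) = 3 > 0

ℤ_17 = {x ∈ ℚ_17 : v_17(x) ≥ 0} and ℤ_17^× = {x ∈ ℤ_17 : v_17(x) = 0}. Here v_17(152303/5) = v_17(num) − v_17(den) = 3; compare against these criteria.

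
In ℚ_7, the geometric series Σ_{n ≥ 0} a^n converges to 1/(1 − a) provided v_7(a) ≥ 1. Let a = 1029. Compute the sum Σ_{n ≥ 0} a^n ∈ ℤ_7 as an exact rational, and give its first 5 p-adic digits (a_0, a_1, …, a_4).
Σ a^n = 1/(1 − a) = -1/1028;  first 5 digits = (1, 0, 0, 3, 0)

v_7(a) = 3 ≥ 1, so the series converges in ℤ_7 to 1/(1 − a) = 1/(1 − 1029) = -1/1028. Expand this rational in ℤ_7: compute digits iteratively via d_i = x_i mod 7, x_{i+1} = (x_i − d_i)/7. The first 5 digits are (1, 0, 0, 3, 0).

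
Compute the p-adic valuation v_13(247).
v_13(247) = 1

v_13(n) is the largest exponent k such that 13^k divides n. Factor out: 247 = 13^1 · 19. (Sign doesn't affect v_p.) So v_13(247) = 1.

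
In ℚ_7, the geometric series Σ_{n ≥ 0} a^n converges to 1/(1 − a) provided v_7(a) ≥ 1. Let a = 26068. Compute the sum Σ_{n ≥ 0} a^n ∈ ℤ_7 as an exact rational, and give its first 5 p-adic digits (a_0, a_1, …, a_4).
Σ a^n = 1/(1 − a) = -1/26067;  first 5 digits = (1, 0, 0, 6, 3)

v_7(a) = 3 ≥ 1, so the series converges in ℤ_7 to 1/(1 − a) = 1/(1 − 26068) = -1/26067. Expand this rational in ℤ_7: compute digits iteratively via d_i = x_i mod 7, x_{i+1} = (x_i − d_i)/7. The first 5 digits are (1, 0, 0, 6, 3).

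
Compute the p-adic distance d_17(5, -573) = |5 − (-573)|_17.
d_17(5, -573) = 1/289

Step 1 — x − y = 5 − (-573) = 578. Step 2 — v_17(578) = 2 (factor: 578 = (17^2 · 2); the sign does not affect v_p). Step 3 — |x − y|_17 = 17^{-2} = 1/289.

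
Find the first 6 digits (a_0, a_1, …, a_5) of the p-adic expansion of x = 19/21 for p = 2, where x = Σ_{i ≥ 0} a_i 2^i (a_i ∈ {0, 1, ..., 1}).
(a_0, …, a_5) = (1, 1, 1, 0, 0, 0)

v_2(19/21) = 0 (numerator and denominator both coprime to 2), so x ∈ ℤ_2^×. Compute digits iteratively via a_i = x_i mod 2, x_{i+1} = (x_i − a_i)/2, with x_0 = x:
  x_0 = 19/21;  a_0 = 1;  x_1 = (x_0 − 1)/2 = -1/21
  x_1 = -1/21;  a_1 = 1;  x_2 = (x_1 − 1)/2 = -11/21
  x_2 = -11/21;  a_2 = 1;  x_3 = (x_2 − 1)/2 = -16/21
  x_3 = -16/21;  a_3 = 0;  x_4 = (x_3 − 0)/2 = -8/21
  x_4 = -8/21;  a_4 = 0;  x_5 = (x_4 − 0)/2 = -4/21
  x_5 = -4/21;  a_5 = 0;  x_6 = (x_5 − 0)/2 = -2/21
Digits: (1, 1, 1, 0, 0, 0).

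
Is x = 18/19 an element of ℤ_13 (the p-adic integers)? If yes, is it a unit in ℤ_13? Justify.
x ∈ ℤ_13^× (unit); v_13(x) = 0

ℤ_13 = {x ∈ ℚ_13 : v_13(x) ≥ 0} and ℤ_13^× = {x ∈ ℤ_13 : v_13(x) = 0}. Here v_13(18/19) = v_13(num) − v_13(den) = 0; compare against these criteria.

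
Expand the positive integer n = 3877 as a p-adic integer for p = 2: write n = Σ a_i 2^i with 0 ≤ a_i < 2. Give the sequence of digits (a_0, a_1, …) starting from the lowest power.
(a_0, a_1, …) = (1, 0, 1, 0, 0, 1, 0, 0, 1, 1, 1, 1)

Repeated division by 2 gives the digits low-to-high: 3877 = 1 + 1·2^2 + 1·2^5 + 1·2^8 + 1·2^9 + 1·2^10 + 1·2^11. Digit sequence: (1, 0, 1, 0, 0, 1, 0, 0, 1, 1, 1, 1).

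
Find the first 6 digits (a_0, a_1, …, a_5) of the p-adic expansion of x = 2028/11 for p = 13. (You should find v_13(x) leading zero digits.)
(a_0, …, a_5) = (0, 0, 7, 9, 4, 2)

v_13(2028/11) = 2, so a_0 = ... = a_1 = 0. Factor out: x = 13^2 · u with u = 12/11 a unit in ℤ_13. Expand u iteratively via a_{v+i} = u_i mod 13, u_{i+1} = (u_i − a_{v+i})/13:
  u_0 = 12/11;  a_2 = 7;  u_1 = (u_0 − 7)/13 = -5/11
  u_1 = -5/11;  a_3 = 9;  u_2 = (u_1 − 9)/13 = -8/11
  u_2 = -8/11;  a_4 = 4;  u_3 = (u_2 − 4)/13 = -4/11
  u_3 = -4/11;  a_5 = 2;  u_4 = (u_3 − 2)/13 = -2/11
Digits: (0, 0, 7, 9, 4, 2).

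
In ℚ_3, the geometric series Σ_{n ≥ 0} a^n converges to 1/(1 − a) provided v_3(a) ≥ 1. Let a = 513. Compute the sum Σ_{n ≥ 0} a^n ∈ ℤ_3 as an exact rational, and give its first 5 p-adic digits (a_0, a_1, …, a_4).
Σ a^n = 1/(1 − a) = -1/512;  first 5 digits = (1, 0, 0, 1, 0)

v_3(a) = 3 ≥ 1, so the series converges in ℤ_3 to 1/(1 − a) = 1/(1 − 513) = -1/512. Expand this rational in ℤ_3: compute digits iteratively via d_i = x_i mod 3, x_{i+1} = (x_i − d_i)/3. The first 5 digits are (1, 0, 0, 1, 0).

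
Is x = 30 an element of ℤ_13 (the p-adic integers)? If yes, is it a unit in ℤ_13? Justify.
x ∈ ℤ_13^× (unit); v_13(x) = 0

ℤ_13 = {x ∈ ℚ_13 : v_13(x) ≥ 0} and ℤ_13^× = {x ∈ ℤ_13 : v_13(x) = 0}. Here v_13(30) = v_13(num) − v_13(den) = 0; compare against these criteria.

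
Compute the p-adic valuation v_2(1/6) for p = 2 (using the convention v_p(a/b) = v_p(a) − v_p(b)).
v_2(1/6) = -1

Factor powers of 2 from the numerator and denominator of the reduced fraction: 1 = 2^0 · 1 and 6 = 2^1 · 3. Apply v_p(a/b) = v_p(a) − v_p(b): v_2(1/6) = 0 − 1 = -1.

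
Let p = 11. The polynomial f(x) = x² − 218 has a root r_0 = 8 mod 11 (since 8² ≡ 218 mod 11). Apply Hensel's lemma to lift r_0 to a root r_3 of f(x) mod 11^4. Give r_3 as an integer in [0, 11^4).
r_3 = 2241 (mod 14641)

Hensel's recurrence: r_{i+1} = r_i − f(r_i)·(f′(r_i))^{-1} mod 11^{i+2}, with f′(x) = 2x. Iterate:
  r_0 = 8 (mod 11)
  r_1 = 63 (mod 121)
  r_2 = 910 (mod 1331)
  r_3 = 2241 (mod 14641)
Final: r_3 = 2241, and one checks f(r_3) ≡ 0 mod 11^4.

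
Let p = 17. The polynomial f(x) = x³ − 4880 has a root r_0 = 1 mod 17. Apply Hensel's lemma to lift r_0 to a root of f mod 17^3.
r_2 = 953 (mod 4913)

Hensel: r_{i+1} = r_i − f(r_i)/f′(r_i) mod 17^{i+2}, where f′(x) = 3x². Iterate:
  r_0 = 1 (mod 17)
  r_1 = 86 (mod 289)
  r_2 = 953 (mod 4913)
Final: r = 953 with f(r) ≡ 0 mod 17^3.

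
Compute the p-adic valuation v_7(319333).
v_7(319333) = 5

v_7(n) is the largest exponent k such that 7^k divides n. Factor out: 319333 = 7^5 · 19. (Sign doesn't affect v_p.) So v_7(319333) = 5.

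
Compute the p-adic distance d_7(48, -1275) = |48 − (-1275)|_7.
d_7(48, -1275) = 1/49

Step 1 — x − y = 48 − (-1275) = 1323. Step 2 — v_7(1323) = 2 (factor: 1323 = (7^2 · 27); the sign does not affect v_p). Step 3 — |x − y|_7 = 7^{-2} = 1/49.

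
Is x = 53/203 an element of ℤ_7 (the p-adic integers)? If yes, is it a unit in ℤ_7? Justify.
x ∉ ℤ_7 (v_7(x) = -1 < 0)

ℤ_7 = {x ∈ ℚ_7 : v_7(x) ≥ 0} and ℤ_7^× = {x ∈ ℤ_7 : v_7(x) = 0}. Here v_7(53/203) = v_7(num) − v_7(den) = -1; compare against these criteria.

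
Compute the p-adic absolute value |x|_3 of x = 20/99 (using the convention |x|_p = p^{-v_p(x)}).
|20/99|_3 = 9

Step 1 — compute v_3(x) by factoring powers of 3 out of the numerator and denominator: v_3(20/99) = -2. Step 2 — apply |x|_p = p^{-v_p(x)} = 3^{2} = 9.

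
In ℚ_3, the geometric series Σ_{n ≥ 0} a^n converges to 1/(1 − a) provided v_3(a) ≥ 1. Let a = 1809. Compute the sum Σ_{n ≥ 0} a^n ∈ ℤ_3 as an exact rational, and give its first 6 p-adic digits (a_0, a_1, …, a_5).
Σ a^n = 1/(1 − a) = -1/1808;  first 6 digits = (1, 0, 0, 1, 1, 1)

v_3(a) = 3 ≥ 1, so the series converges in ℤ_3 to 1/(1 − a) = 1/(1 − 1809) = -1/1808. Expand this rational in ℤ_3: compute digits iteratively via d_i = x_i mod 3, x_{i+1} = (x_i − d_i)/3. The first 6 digits are (1, 0, 0, 1, 1, 1).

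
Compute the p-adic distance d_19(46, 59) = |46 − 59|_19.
d_19(46, 59) = 1

Step 1 — x − y = 46 − 59 = -13. Step 2 — v_19(-13) = 0 (factor: -13 = −(19^0 · 13); the sign does not affect v_p). Step 3 — |x − y|_19 = 19^{0} = 1.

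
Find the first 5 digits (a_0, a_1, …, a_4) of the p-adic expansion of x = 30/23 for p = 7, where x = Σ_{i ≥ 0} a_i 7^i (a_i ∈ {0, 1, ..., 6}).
(a_0, …, a_4) = (1, 4, 4, 3, 1)

v_7(30/23) = 0 (numerator and denominator both coprime to 7), so x ∈ ℤ_7^×. Compute digits iteratively via a_i = x_i mod 7, x_{i+1} = (x_i − a_i)/7, with x_0 = x:
  x_0 = 30/23;  a_0 = 1;  x_1 = (x_0 − 1)/7 = 1/23
  x_1 = 1/23;  a_1 = 4;  x_2 = (x_1 − 4)/7 = -13/23
  x_2 = -13/23;  a_2 = 4;  x_3 = (x_2 − 4)/7 = -15/23
  x_3 = -15/23;  a_3 = 3;  x_4 = (x_3 − 3)/7 = -12/23
  x_4 = -12/23;  a_4 = 1;  x_5 = (x_4 − 1)/7 = -5/23
Digits: (1, 4, 4, 3, 1).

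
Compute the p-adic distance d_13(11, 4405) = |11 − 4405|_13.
d_13(11, 4405) = 1/2197

Step 1 — x − y = 11 − 4405 = -4394. Step 2 — v_13(-4394) = 3 (factor: -4394 = −(13^3 · 2); the sign does not affect v_p). Step 3 — |x − y|_13 = 13^{-3} = 1/2197.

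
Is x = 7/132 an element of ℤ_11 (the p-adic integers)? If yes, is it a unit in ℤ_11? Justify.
x ∉ ℤ_11 (v_11(x) = -1 < 0)

ℤ_11 = {x ∈ ℚ_11 : v_11(x) ≥ 0} and ℤ_11^× = {x ∈ ℤ_11 : v_11(x) = 0}. Here v_11(7/132) = v_11(num) − v_11(den) = -1; compare against these criteria.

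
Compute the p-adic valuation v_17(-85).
v_17(-85) = 1

v_17(n) is the largest exponent k such that 17^k divides n. Factor out: -85 = -17^1 · 5. (Sign doesn't affect v_p.) So v_17(-85) = 1.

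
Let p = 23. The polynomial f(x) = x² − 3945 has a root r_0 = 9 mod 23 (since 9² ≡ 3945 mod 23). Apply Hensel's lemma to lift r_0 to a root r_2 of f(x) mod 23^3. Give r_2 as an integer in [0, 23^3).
r_2 = 7277 (mod 12167)

Hensel's recurrence: r_{i+1} = r_i − f(r_i)·(f′(r_i))^{-1} mod 23^{i+2}, with f′(x) = 2x. Iterate:
  r_0 = 9 (mod 23)
  r_1 = 400 (mod 529)
  r_2 = 7277 (mod 12167)
Final: r_2 = 7277, and one checks f(r_2) ≡ 0 mod 23^3.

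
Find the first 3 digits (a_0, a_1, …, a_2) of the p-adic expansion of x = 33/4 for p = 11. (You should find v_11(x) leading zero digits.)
(a_0, …, a_2) = (0, 9, 2)

v_11(33/4) = 1, so a_0 = ... = a_0 = 0. Factor out: x = 11^1 · u with u = 3/4 a unit in ℤ_11. Expand u iteratively via a_{v+i} = u_i mod 11, u_{i+1} = (u_i − a_{v+i})/11:
  u_0 = 3/4;  a_1 = 9;  u_1 = (u_0 − 9)/11 = -3/4
  u_1 = -3/4;  a_2 = 2;  u_2 = (u_1 − 2)/11 = -1/4
Digits: (0, 9, 2).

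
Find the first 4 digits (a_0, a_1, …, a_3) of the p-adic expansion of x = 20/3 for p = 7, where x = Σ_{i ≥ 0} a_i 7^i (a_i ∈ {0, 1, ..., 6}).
(a_0, …, a_3) = (2, 3, 2, 2)

v_7(20/3) = 0 (numerator and denominator both coprime to 7), so x ∈ ℤ_7^×. Compute digits iteratively via a_i = x_i mod 7, x_{i+1} = (x_i − a_i)/7, with x_0 = x:
  x_0 = 20/3;  a_0 = 2;  x_1 = (x_0 − 2)/7 = 2/3
  x_1 = 2/3;  a_1 = 3;  x_2 = (x_1 − 3)/7 = -1/3
  x_2 = -1/3;  a_2 = 2;  x_3 = (x_2 − 2)/7 = -1/3
  x_3 = -1/3;  a_3 = 2;  x_4 = (x_3 − 2)/7 = -1/3
Digits: (2, 3, 2, 2).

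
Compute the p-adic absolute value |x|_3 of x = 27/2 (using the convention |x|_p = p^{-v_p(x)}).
|27/2|_3 = 1/27

Step 1 — compute v_3(x) by factoring powers of 3 out of the numerator and denominator: v_3(27/2) = 3. Step 2 — apply |x|_p = p^{-v_p(x)} = 3^{-3} = 1/27.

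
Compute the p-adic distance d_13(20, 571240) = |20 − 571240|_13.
d_13(20, 571240) = 1/28561

Step 1 — x − y = 20 − 571240 = -571220. Step 2 — v_13(-571220) = 4 (factor: -571220 = −(13^4 · 20); the sign does not affect v_p). Step 3 — |x − y|_13 = 13^{-4} = 1/28561.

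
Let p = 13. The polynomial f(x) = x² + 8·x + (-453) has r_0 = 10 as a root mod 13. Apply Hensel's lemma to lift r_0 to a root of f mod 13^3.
r_2 = 1414 (mod 2197)

Hensel: r_{i+1} = r_i − f(r_i)·(f′(r_i))^{-1} mod 13^{i+2}, f′(x) = 2x + 8. Iterate:
  r_0 = 10 (mod 13)
  r_1 = 62 (mod 169)
  r_2 = 1414 (mod 2197)
Final: r = 1414 satisfies f(r) ≡ 0 mod 13^3.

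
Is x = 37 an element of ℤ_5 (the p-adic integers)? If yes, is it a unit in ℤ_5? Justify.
x ∈ ℤ_5^× (unit); v_5(x) = 0

ℤ_5 = {x ∈ ℚ_5 : v_5(x) ≥ 0} and ℤ_5^× = {x ∈ ℤ_5 : v_5(x) = 0}. Here v_5(37) = v_5(num) − v_5(den) = 0; compare against these criteria.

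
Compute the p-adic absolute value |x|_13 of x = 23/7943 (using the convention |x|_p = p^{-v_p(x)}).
|23/7943|_13 = 169

Step 1 — compute v_13(x) by factoring powers of 13 out of the numerator and denominator: v_13(23/7943) = -2. Step 2 — apply |x|_p = p^{-v_p(x)} = 13^{2} = 169.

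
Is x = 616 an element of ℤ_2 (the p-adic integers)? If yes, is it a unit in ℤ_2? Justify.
x ∈ ℤ_2 but not a unit; v_2(x) = 3 > 0

ℤ_2 = {x ∈ ℚ_2 : v_2(x) ≥ 0} and ℤ_2^× = {x ∈ ℤ_2 : v_2(x) = 0}. Here v_2(616) = v_2(num) − v_2(den) = 3; compare against these criteria.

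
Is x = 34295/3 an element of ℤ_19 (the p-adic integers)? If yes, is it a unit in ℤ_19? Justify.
x ∈ ℤ_19 but not a unit; v_19(x) = 3 > 0

ℤ_19 = {x ∈ ℚ_19 : v_19(x) ≥ 0} and ℤ_19^× = {x ∈ ℤ_19 : v_19(x) = 0}. Here v_19(34295/3) = v_19(num) − v_19(den) = 3; compare against these criteria.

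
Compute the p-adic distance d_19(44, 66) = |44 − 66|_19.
d_19(44, 66) = 1

Step 1 — x − y = 44 − 66 = -22. Step 2 — v_19(-22) = 0 (factor: -22 = −(19^0 · 22); the sign does not affect v_p). Step 3 — |x − y|_19 = 19^{0} = 1.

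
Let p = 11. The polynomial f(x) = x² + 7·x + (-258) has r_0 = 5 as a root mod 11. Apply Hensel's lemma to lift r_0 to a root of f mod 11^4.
r_3 = 7782 (mod 14641)

Hensel: r_{i+1} = r_i − f(r_i)·(f′(r_i))^{-1} mod 11^{i+2}, f′(x) = 2x + 7. Iterate:
  r_0 = 5 (mod 11)
  r_1 = 38 (mod 121)
  r_2 = 1127 (mod 1331)
  r_3 = 7782 (mod 14641)
Final: r = 7782 satisfies f(r) ≡ 0 mod 11^4.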